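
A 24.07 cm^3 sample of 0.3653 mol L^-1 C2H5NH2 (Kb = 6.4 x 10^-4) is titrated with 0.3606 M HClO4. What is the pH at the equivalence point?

n(C2H5NH2) = 0.3653 x 0.02407 = 0.008793 mol; V(HClO4) at equivalence = 0.008793/0.3606 = 0.02438 L.
At equivalence the base is fully converted to C2H5NH3+; total volume = 0.04845 L, so [C2H5NH3+] = 0.008793/0.04845 = 0.1815 M.
Ka(C2H5NH3+) = Kw/Kb = 1.0e-14 / 6.4 x 10^-4 = 1.56e-11.
[H^+] = sqrt(Ka x [C2H5NH3+]) = sqrt(1.56e-11 x 0.1815) = 1.68e-6 M.
pH = -log(1.68e-6) = 5.77.

5.77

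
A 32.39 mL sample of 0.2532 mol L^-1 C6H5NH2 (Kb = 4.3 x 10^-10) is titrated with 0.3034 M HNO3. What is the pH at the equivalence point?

n(C6H5NH2) = 0.2532 x 0.03239 = 0.008201 mol; V(HNO3) at equivalence = 0.008201/0.3034 = 0.02703 L.
At equivalence the base is fully converted to C6H5NH3+; total volume = 0.05942 L, so [C6H5NH3+] = 0.008201/0.05942 = 0.1380 M.
Ka(C6H5NH3+) = Kw/Kb = 1.0e-14 / 4.3 x 10^-10 = 2.33e-5.
[H^+] = sqrt(Ka x [C6H5NH3+]) = sqrt(2.33e-5 x 0.1380) = 0.00179 M.
pH = -log(0.00179) = 2.75.

2.75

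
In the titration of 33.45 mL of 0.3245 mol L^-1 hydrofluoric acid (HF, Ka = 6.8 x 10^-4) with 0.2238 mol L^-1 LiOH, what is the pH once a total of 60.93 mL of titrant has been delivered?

n(acid) = 0.3245 x 0.03345 = 0.01085 mol; n(LiOH) added = 0.2238 x 0.06093 = 0.01364 mol.
Base is in excess by 0.01364 - 0.01085 = 0.002782 mol in a total volume of 0.09438 L.
[OH^-] = 0.002782/0.09438 = 0.02947 M, so pOH = 1.53 and pH = 14.00 - 1.53 = 12.47.

12.47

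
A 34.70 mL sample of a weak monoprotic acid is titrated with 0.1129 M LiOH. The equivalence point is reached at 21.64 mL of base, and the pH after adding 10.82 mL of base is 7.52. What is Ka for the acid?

3.0 x 10^-8

10.82 mL is half of the equivalence volume, so this is the half-equivalence point where [HA] = [A^-].
At half-equivalence pH = pKa, so pKa = 7.52.
Ka = 10^(-7.52) = 3.0 x 10^-8.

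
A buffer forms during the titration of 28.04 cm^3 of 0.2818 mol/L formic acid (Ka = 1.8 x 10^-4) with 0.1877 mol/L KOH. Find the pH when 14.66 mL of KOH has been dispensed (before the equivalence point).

Initial n(HCOOH) = 0.2818 x 0.02804 = 0.007902 mol.
n(KOH) added = 0.1877 x 0.01466 = 0.002752 mol, converting that many moles of HCOOH to HCOO-.
Remaining n(HCOOH) = 0.005150 mol; n(HCOO-) = 0.002752 mol.
By Henderson-Hasselbalch, pH = pKa + log([A^-]/[HA]) = 3.74 + log(0.002752/0.005150) = 3.74 + (-0.27) = 3.47.

3.47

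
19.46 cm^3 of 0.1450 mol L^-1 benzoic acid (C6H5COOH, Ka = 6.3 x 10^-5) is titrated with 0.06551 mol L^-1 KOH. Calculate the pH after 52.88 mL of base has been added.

n(acid) = 0.1450 x 0.01946 = 0.002822 mol; n(KOH) added = 0.06551 x 0.05288 = 0.003464 mol.
Base is in excess by 0.003464 - 0.002822 = 0.0006425 mol in a total volume of 0.07234 L.
[OH^-] = 0.0006425/0.07234 = 0.008881 M, so pOH = 2.05 and pH = 14.00 - 2.05 = 11.95.

11.95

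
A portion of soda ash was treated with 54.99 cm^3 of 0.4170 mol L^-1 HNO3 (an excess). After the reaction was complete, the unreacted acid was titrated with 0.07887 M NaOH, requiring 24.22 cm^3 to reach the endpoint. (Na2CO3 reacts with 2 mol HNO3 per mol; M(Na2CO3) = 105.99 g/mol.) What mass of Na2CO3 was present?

Total n(HNO3) added = 0.4170 x 0.05499 = 0.02293 mol.
n(NaOH) used = 0.07887 x 0.02422 = 0.001910 mol, which equals the excess n(HNO3).
So n(HNO3) consumed by the sample = 0.02293 - 0.001910 = 0.02102 mol.
n(Na2CO3) = 0.02102 / 2 = 0.01051 mol.
mass = 0.01051 mol x 105.99 g/mol = 1.11 g.

1.11 g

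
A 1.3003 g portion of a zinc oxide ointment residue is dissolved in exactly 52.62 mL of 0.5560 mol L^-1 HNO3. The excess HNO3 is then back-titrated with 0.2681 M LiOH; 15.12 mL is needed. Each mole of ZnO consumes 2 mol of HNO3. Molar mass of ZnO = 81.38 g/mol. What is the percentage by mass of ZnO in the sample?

78.9%

Total n(HNO3) added = 0.5560 x 0.05262 = 0.02926 mol.
n(LiOH) used = 0.2681 x 0.01512 = 0.004054 mol, which equals the excess n(HNO3).
So n(HNO3) consumed by the sample = 0.02926 - 0.004054 = 0.02520 mol.
n(ZnO) = 0.02520 / 2 = 0.01260 mol.
mass ZnO = 0.01260 x 81.38 = 1.026 g, so %ZnO = 1.026/1.3003 x 100 = 78.9%.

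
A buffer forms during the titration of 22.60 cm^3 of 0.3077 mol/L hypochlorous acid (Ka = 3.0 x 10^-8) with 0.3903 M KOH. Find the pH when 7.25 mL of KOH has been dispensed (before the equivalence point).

Initial n(HClO) = 0.3077 x 0.02260 = 0.006954 mol.
n(KOH) added = 0.3903 x 0.007250 = 0.002830 mol, converting that many moles of HClO to ClO-.
Remaining n(HClO) = 0.004124 mol; n(ClO-) = 0.002830 mol.
By Henderson-Hasselbalch, pH = pKa + log([A^-]/[HA]) = 7.52 + log(0.002830/0.004124) = 7.52 + (-0.16) = 7.36.

7.36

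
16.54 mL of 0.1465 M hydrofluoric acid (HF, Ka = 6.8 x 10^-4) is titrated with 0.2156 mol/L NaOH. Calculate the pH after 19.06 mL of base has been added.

n(acid) = 0.1465 x 0.01654 = 0.002423 mol; n(NaOH) added = 0.2156 x 0.01906 = 0.004109 mol.
Base is in excess by 0.004109 - 0.002423 = 0.001686 mol in a total volume of 0.03560 L.
[OH^-] = 0.001686/0.03560 = 0.04737 M, so pOH = 1.32 and pH = 14.00 - 1.32 = 12.68.

12.68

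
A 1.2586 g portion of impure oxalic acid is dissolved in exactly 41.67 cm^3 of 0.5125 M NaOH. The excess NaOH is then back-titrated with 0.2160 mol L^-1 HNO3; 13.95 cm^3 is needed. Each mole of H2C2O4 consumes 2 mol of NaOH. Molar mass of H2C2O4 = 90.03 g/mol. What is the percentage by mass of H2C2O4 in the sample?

65.6%

Total n(NaOH) added = 0.5125 x 0.04167 = 0.02136 mol.
n(HNO3) used = 0.2160 x 0.01395 = 0.003013 mol, which equals the excess n(NaOH).
So n(NaOH) consumed by the sample = 0.02136 - 0.003013 = 0.01834 mol.
n(H2C2O4) = 0.01834 / 2 = 0.009171 mol.
mass H2C2O4 = 0.009171 x 90.03 = 0.8257 g, so %H2C2O4 = 0.8257/1.2586 x 100 = 65.6%.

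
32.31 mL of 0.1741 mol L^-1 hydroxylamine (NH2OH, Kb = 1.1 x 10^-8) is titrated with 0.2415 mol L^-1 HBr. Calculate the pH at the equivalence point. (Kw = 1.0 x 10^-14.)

n(NH2OH) = 0.1741 x 0.03231 = 0.005625 mol; V(HBr) at equivalence = 0.005625/0.2415 = 0.02329 L.
At equivalence the base is fully converted to NH3OH+; total volume = 0.05560 L, so [NH3OH+] = 0.005625/0.05560 = 0.1012 M.
Ka(NH3OH+) = Kw/Kb = 1.0e-14 / 1.1 x 10^-8 = 9.09e-7.
[H^+] = sqrt(Ka x [NH3OH+]) = sqrt(9.09e-7 x 0.1012) = 0.000303 M.
pH = -log(0.000303) = 3.52.

3.52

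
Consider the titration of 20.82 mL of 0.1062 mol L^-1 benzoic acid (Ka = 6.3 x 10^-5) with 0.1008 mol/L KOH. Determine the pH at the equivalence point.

n(C6H5COOH) = 0.1062 x 0.02082 = 0.002211 mol; V(KOH) at equivalence = 0.002211/0.1008 = 0.02194 L.
At equivalence all the acid is converted to C6H5COO-; total volume = 0.02082 + 0.02194 = 0.04276 L, so [C6H5COO-] = 0.002211/0.04276 = 0.05171 M.
Kb = Kw/Ka = 1.0e-14 / 6.3 x 10^-5 = 1.59e-10.
[OH^-] = sqrt(Kb x [C6H5COO-]) = sqrt(1.59e-10 x 0.05171) = 2.87e-6 M.
pOH = 5.54, so pH = 14.00 - 5.54 = 8.46.

8.46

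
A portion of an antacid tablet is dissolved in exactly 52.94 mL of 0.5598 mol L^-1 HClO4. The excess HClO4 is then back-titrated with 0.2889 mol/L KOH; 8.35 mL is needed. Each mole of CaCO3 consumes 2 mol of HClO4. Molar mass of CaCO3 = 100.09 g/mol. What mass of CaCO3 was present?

1.36 g

Total n(HClO4) added = 0.5598 x 0.05294 = 0.02964 mol.
n(KOH) used = 0.2889 x 0.008350 = 0.002412 mol, which equals the excess n(HClO4).
So n(HClO4) consumed by the sample = 0.02964 - 0.002412 = 0.02722 mol.
n(CaCO3) = 0.02722 / 2 = 0.01361 mol.
mass = 0.01361 mol x 100.09 g/mol = 1.36 g.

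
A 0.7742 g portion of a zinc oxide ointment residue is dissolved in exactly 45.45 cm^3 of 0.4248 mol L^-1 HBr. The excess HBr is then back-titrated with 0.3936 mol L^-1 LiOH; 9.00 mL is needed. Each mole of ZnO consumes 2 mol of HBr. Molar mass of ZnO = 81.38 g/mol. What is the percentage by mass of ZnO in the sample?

Total n(HBr) added = 0.4248 x 0.04545 = 0.01931 mol.
n(LiOH) used = 0.3936 x 0.009000 = 0.003542 mol, which equals the excess n(HBr).
So n(HBr) consumed by the sample = 0.01931 - 0.003542 = 0.01576 mol.
n(ZnO) = 0.01576 / 2 = 0.007882 mol.
mass ZnO = 0.007882 x 81.38 = 0.6415 g, so %ZnO = 0.6415/0.7742 x 100 = 82.9%.

82.9%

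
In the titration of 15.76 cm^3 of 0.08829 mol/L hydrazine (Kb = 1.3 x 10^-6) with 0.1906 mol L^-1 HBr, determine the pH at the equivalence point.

n(N2H4) = 0.08829 x 0.01576 = 0.001391 mol; V(HBr) at equivalence = 0.001391/0.1906 = 0.007300 L.
At equivalence the base is fully converted to N2H5+; total volume = 0.02306 L, so [N2H5+] = 0.001391/0.02306 = 0.06034 M.
Ka(N2H5+) = Kw/Kb = 1.0e-14 / 1.3 x 10^-6 = 7.69e-9.
[H^+] = sqrt(Ka x [N2H5+]) = sqrt(7.69e-9 x 0.06034) = 2.15e-5 M.
pH = -log(2.15e-5) = 4.67.

4.67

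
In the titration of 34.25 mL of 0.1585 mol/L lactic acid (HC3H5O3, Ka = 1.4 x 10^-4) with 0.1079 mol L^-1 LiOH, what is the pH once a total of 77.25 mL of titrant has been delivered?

n(acid) = 0.1585 x 0.03425 = 0.005429 mol; n(LiOH) added = 0.1079 x 0.07725 = 0.008335 mol.
Base is in excess by 0.008335 - 0.005429 = 0.002907 mol in a total volume of 0.1115 L.
[OH^-] = 0.002907/0.1115 = 0.02607 M, so pOH = 1.58 and pH = 14.00 - 1.58 = 12.42.

12.42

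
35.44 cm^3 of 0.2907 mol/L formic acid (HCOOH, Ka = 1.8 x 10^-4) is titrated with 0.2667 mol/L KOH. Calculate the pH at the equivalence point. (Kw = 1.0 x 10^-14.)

8.44

n(HCOOH) = 0.2907 x 0.03544 = 0.01030 mol; V(KOH) at equivalence = 0.01030/0.2667 = 0.03863 L.
At equivalence all the acid is converted to HCOO-; total volume = 0.03544 + 0.03863 = 0.07407 L, so [HCOO-] = 0.01030/0.07407 = 0.1391 M.
Kb = Kw/Ka = 1.0e-14 / 1.8 x 10^-4 = 5.56e-11.
[OH^-] = sqrt(Kb x [HCOO-]) = sqrt(5.56e-11 x 0.1391) = 2.78e-6 M.
pOH = 5.56, so pH = 14.00 - 5.56 = 8.44.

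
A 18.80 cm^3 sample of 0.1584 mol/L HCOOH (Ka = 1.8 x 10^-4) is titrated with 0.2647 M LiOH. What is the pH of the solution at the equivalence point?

8.37

n(HCOOH) = 0.1584 x 0.01880 = 0.002978 mol; V(LiOH) at equivalence = 0.002978/0.2647 = 0.01125 L.
At equivalence all the acid is converted to HCOO-; total volume = 0.01880 + 0.01125 = 0.03005 L, so [HCOO-] = 0.002978/0.03005 = 0.09910 M.
Kb = Kw/Ka = 1.0e-14 / 1.8 x 10^-4 = 5.56e-11.
[OH^-] = sqrt(Kb x [HCOO-]) = sqrt(5.56e-11 x 0.09910) = 2.35e-6 M.
pOH = 5.63, so pH = 14.00 - 5.63 = 8.37.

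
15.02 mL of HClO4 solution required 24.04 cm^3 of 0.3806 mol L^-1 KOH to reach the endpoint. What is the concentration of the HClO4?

0.609 M

n(KOH) delivered = 0.3806 x 0.02404 = 0.009150 mol.
For a 1:1 reaction, n(HClO4) = 0.009150 mol.
[HClO4] = 0.009150 mol / 0.01502 L = 0.609 M.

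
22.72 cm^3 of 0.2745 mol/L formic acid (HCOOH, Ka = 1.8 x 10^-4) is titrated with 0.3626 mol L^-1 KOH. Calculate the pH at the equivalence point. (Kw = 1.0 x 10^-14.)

n(HCOOH) = 0.2745 x 0.02272 = 0.006237 mol; V(KOH) at equivalence = 0.006237/0.3626 = 0.01720 L.
At equivalence all the acid is converted to HCOO-; total volume = 0.02272 + 0.01720 = 0.03992 L, so [HCOO-] = 0.006237/0.03992 = 0.1562 M.
Kb = Kw/Ka = 1.0e-14 / 1.8 x 10^-4 = 5.56e-11.
[OH^-] = sqrt(Kb x [HCOO-]) = sqrt(5.56e-11 x 0.1562) = 2.95e-6 M.
pOH = 5.53, so pH = 14.00 - 5.53 = 8.47.

8.47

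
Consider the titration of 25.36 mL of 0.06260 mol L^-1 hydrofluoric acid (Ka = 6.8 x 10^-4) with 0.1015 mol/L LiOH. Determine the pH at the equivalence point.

7.88

n(HF) = 0.06260 x 0.02536 = 0.001588 mol; V(LiOH) at equivalence = 0.001588/0.1015 = 0.01564 L.
At equivalence all the acid is converted to F-; total volume = 0.02536 + 0.01564 = 0.04100 L, so [F-] = 0.001588/0.04100 = 0.03872 M.
Kb = Kw/Ka = 1.0e-14 / 6.8 x 10^-4 = 1.47e-11.
[OH^-] = sqrt(Kb x [F-]) = sqrt(1.47e-11 x 0.03872) = 7.55e-7 M.
pOH = 6.12, so pH = 14.00 - 6.12 = 7.88.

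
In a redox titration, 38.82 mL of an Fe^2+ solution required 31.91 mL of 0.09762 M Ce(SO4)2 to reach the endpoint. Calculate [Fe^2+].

0.0802 M

n(Ce(SO4)2) = 0.09762 x 0.03191 = 0.003115 mol.
From the balanced equation, 1 mol Ce(SO4)2 reacts with 1 mol Fe^2+, so n(Fe^2+) = 0.003115 x 1/1 = 0.003115 mol.
[Fe^2+] = 0.003115 / 0.03882 L = 0.0802 M.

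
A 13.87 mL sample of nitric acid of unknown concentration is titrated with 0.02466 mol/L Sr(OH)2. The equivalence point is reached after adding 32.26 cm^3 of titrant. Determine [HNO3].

0.115 M

n(Sr(OH)2) delivered = 0.02466 x 0.03226 = 0.0007955 mol.
The reaction is 2 HNO3 + 1 Sr(OH)2, so n(HNO3) = 0.0007955 x 2/1 = 0.001591 mol.
[HNO3] = 0.001591 mol / 0.01387 L = 0.115 M.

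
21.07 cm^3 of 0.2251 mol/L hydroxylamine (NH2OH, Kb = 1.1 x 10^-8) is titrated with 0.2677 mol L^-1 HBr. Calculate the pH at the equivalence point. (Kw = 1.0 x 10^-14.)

3.48

n(NH2OH) = 0.2251 x 0.02107 = 0.004743 mol; V(HBr) at equivalence = 0.004743/0.2677 = 0.01772 L.
At equivalence the base is fully converted to NH3OH+; total volume = 0.03879 L, so [NH3OH+] = 0.004743/0.03879 = 0.1223 M.
Ka(NH3OH+) = Kw/Kb = 1.0e-14 / 1.1 x 10^-8 = 9.09e-7.
[H^+] = sqrt(Ka x [NH3OH+]) = sqrt(9.09e-7 x 0.1223) = 0.000333 M.
pH = -log(0.000333) = 3.48.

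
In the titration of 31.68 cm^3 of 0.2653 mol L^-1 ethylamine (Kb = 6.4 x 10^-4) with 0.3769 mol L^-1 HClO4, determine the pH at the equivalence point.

n(C2H5NH2) = 0.2653 x 0.03168 = 0.008405 mol; V(HClO4) at equivalence = 0.008405/0.3769 = 0.02230 L.
At equivalence the base is fully converted to C2H5NH3+; total volume = 0.05398 L, so [C2H5NH3+] = 0.008405/0.05398 = 0.1557 M.
Ka(C2H5NH3+) = Kw/Kb = 1.0e-14 / 6.4 x 10^-4 = 1.56e-11.
[H^+] = sqrt(Ka x [C2H5NH3+]) = sqrt(1.56e-11 x 0.1557) = 1.56e-6 M.
pH = -log(1.56e-6) = 5.81.

5.81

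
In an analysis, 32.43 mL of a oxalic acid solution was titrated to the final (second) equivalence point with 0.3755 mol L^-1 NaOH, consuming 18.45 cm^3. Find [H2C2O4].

n(NaOH) = 0.3755 x 0.01845 = 0.006928 mol.
At the final (second) equivalence point, 2 mol OH^- react per mol H2C2O4, so n(H2C2O4) = 0.006928 / 2 = 0.003464 mol.
[H2C2O4] = 0.003464 / 0.03243 L = 0.107 M.

0.107 M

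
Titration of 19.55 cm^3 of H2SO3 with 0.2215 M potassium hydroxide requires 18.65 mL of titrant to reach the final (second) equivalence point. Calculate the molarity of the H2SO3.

n(KOH) = 0.2215 x 0.01865 = 0.004131 mol.
At the final (second) equivalence point, 2 mol OH^- react per mol H2SO3, so n(H2SO3) = 0.004131 / 2 = 0.002065 mol.
[H2SO3] = 0.002065 / 0.01955 L = 0.106 M.

0.106 M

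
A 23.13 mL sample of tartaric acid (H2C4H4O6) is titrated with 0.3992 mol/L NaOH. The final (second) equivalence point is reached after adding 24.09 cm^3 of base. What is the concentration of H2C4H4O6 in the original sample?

0.208 M

n(NaOH) = 0.3992 x 0.02409 = 0.009617 mol.
At the final (second) equivalence point, 2 mol OH^- react per mol H2C4H4O6, so n(H2C4H4O6) = 0.009617 / 2 = 0.004808 mol.
[H2C4H4O6] = 0.004808 / 0.02313 L = 0.208 M.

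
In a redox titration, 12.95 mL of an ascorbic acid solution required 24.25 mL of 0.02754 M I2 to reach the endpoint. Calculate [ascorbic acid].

0.0516 M

n(I2) = 0.02754 x 0.02425 = 0.0006678 mol.
From the balanced equation, 1 mol I2 reacts with 1 mol ascorbic acid, so n(ascorbic acid) = 0.0006678 x 1/1 = 0.0006678 mol.
[ascorbic acid] = 0.0006678 / 0.01295 L = 0.0516 M.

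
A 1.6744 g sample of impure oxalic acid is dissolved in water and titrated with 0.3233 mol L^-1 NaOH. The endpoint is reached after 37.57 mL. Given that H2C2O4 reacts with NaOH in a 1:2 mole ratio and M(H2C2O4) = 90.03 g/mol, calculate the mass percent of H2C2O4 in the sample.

n(NaOH) = 0.3233 x 0.03757 = 0.01215 mol.
n(H2C2O4) = 0.01215 / 2 = 0.006073 mol.
mass of H2C2O4 = 0.006073 x 90.03 = 0.5468 g.
% purity = 0.5468 / 1.6744 x 100 = 32.7%.

32.7%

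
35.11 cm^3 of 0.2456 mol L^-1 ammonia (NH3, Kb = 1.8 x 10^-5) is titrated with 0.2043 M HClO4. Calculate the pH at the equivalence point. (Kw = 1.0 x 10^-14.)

5.10

n(NH3) = 0.2456 x 0.03511 = 0.008623 mol; V(HClO4) at equivalence = 0.008623/0.2043 = 0.04221 L.
At equivalence the base is fully converted to NH4+; total volume = 0.07732 L, so [NH4+] = 0.008623/0.07732 = 0.1115 M.
Ka(NH4+) = Kw/Kb = 1.0e-14 / 1.8 x 10^-5 = 5.56e-10.
[H^+] = sqrt(Ka x [NH4+]) = sqrt(5.56e-10 x 0.1115) = 7.87e-6 M.
pH = -log(7.87e-6) = 5.10.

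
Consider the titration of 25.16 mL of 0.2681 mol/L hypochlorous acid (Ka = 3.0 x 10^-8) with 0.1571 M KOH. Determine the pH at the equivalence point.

10.26

n(HClO) = 0.2681 x 0.02516 = 0.006745 mol; V(KOH) at equivalence = 0.006745/0.1571 = 0.04294 L.
At equivalence all the acid is converted to ClO-; total volume = 0.02516 + 0.04294 = 0.06810 L, so [ClO-] = 0.006745/0.06810 = 0.09906 M.
Kb = Kw/Ka = 1.0e-14 / 3.0 x 10^-8 = 3.33e-7.
[OH^-] = sqrt(Kb x [ClO-]) = sqrt(3.33e-7 x 0.09906) = 0.000182 M.
pOH = 3.74, so pH = 14.00 - 3.74 = 10.26.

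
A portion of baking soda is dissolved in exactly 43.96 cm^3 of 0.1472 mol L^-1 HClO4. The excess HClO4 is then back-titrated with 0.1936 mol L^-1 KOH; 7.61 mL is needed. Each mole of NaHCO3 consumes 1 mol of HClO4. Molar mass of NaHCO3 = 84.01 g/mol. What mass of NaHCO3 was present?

Total n(HClO4) added = 0.1472 x 0.04396 = 0.006471 mol.
n(KOH) used = 0.1936 x 0.007610 = 0.001473 mol, which equals the excess n(HClO4).
So n(HClO4) consumed by the sample = 0.006471 - 0.001473 = 0.004998 mol.
n(NaHCO3) = 0.004998 / 1 = 0.004998 mol.
mass = 0.004998 mol x 84.01 g/mol = 0.420 g.

0.420 g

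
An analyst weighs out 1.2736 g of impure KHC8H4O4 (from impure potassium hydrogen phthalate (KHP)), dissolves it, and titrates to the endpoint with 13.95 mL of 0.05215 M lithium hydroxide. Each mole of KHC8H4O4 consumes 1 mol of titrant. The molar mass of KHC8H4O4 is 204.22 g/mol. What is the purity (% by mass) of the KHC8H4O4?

n(LiOH) = 0.05215 x 0.01395 = 0.0007275 mol.
n(KHC8H4O4) = 0.0007275 / 1 = 0.0007275 mol.
mass of KHC8H4O4 = 0.0007275 x 204.22 = 0.1486 g.
% purity = 0.1486 / 1.2736 x 100 = 11.7%.

11.7%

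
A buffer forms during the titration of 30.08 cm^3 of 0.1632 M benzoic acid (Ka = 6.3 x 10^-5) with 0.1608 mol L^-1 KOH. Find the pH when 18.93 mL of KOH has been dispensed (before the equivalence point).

4.41

Initial n(C6H5COOH) = 0.1632 x 0.03008 = 0.004909 mol.
n(KOH) added = 0.1608 x 0.01893 = 0.003044 mol, converting that many moles of C6H5COOH to C6H5COO-.
Remaining n(C6H5COOH) = 0.001865 mol; n(C6H5COO-) = 0.003044 mol.
By Henderson-Hasselbalch, pH = pKa + log([A^-]/[HA]) = 4.20 + log(0.003044/0.001865) = 4.20 + (+0.21) = 4.41.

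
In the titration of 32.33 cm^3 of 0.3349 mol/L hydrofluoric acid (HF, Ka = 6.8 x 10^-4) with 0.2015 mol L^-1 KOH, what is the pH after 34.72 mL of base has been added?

3.43

Initial n(HF) = 0.3349 x 0.03233 = 0.01083 mol.
n(KOH) added = 0.2015 x 0.03472 = 0.006996 mol, converting that many moles of HF to F-.
Remaining n(HF) = 0.003831 mol; n(F-) = 0.006996 mol.
By Henderson-Hasselbalch, pH = pKa + log([A^-]/[HA]) = 3.17 + log(0.006996/0.003831) = 3.17 + (+0.26) = 3.43.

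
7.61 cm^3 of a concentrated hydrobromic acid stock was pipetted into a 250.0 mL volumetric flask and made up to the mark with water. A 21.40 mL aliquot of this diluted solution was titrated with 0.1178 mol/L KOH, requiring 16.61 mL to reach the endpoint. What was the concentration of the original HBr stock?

n(KOH) = 0.1178 x 0.01661 = 0.001957 mol.
n(HBr) in the aliquot = 0.001957 mol.
[diluted HBr] = 0.001957 / 0.02140 = 0.09143 M.
Dilution factor = 250.0/7.610 = 32.85, so [stock] = 0.09143 x 32.85 = 3.00 M.

3.00 M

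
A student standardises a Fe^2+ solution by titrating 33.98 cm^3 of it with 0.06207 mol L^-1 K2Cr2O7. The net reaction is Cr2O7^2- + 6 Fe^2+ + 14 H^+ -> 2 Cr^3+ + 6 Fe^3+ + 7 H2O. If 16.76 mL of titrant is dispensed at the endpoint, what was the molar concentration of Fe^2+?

0.184 M

n(K2Cr2O7) = 0.06207 x 0.01676 = 0.001040 mol.
From the balanced equation, 1 mol K2Cr2O7 reacts with 6 mol Fe^2+, so n(Fe^2+) = 0.001040 x 6/1 = 0.006242 mol.
[Fe^2+] = 0.006242 / 0.03398 L = 0.184 M.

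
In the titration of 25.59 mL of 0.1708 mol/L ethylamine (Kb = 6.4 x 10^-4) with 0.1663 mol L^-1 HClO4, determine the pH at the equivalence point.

5.94

n(C2H5NH2) = 0.1708 x 0.02559 = 0.004371 mol; V(HClO4) at equivalence = 0.004371/0.1663 = 0.02628 L.
At equivalence the base is fully converted to C2H5NH3+; total volume = 0.05187 L, so [C2H5NH3+] = 0.004371/0.05187 = 0.08426 M.
Ka(C2H5NH3+) = Kw/Kb = 1.0e-14 / 6.4 x 10^-4 = 1.56e-11.
[H^+] = sqrt(Ka x [C2H5NH3+]) = sqrt(1.56e-11 x 0.08426) = 1.15e-6 M.
pH = -log(1.15e-6) = 5.94.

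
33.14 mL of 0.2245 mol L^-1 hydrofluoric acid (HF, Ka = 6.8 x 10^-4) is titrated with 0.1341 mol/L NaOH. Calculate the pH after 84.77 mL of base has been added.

12.52

n(acid) = 0.2245 x 0.03314 = 0.007440 mol; n(NaOH) added = 0.1341 x 0.08477 = 0.01137 mol.
Base is in excess by 0.01137 - 0.007440 = 0.003928 mol in a total volume of 0.1179 L.
[OH^-] = 0.003928/0.1179 = 0.03331 M, so pOH = 1.48 and pH = 14.00 - 1.48 = 12.52.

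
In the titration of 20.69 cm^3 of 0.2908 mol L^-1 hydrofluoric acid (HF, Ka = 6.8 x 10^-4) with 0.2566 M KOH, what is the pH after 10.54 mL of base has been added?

3.08

Initial n(HF) = 0.2908 x 0.02069 = 0.006017 mol.
n(KOH) added = 0.2566 x 0.01054 = 0.002705 mol, converting that many moles of HF to F-.
Remaining n(HF) = 0.003312 mol; n(F-) = 0.002705 mol.
By Henderson-Hasselbalch, pH = pKa + log([A^-]/[HA]) = 3.17 + log(0.002705/0.003312) = 3.17 + (-0.09) = 3.08.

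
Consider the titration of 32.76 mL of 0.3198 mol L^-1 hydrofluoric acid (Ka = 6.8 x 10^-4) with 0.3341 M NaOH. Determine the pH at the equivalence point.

n(HF) = 0.3198 x 0.03276 = 0.01048 mol; V(NaOH) at equivalence = 0.01048/0.3341 = 0.03136 L.
At equivalence all the acid is converted to F-; total volume = 0.03276 + 0.03136 = 0.06412 L, so [F-] = 0.01048/0.06412 = 0.1634 M.
Kb = Kw/Ka = 1.0e-14 / 6.8 x 10^-4 = 1.47e-11.
[OH^-] = sqrt(Kb x [F-]) = sqrt(1.47e-11 x 0.1634) = 1.55e-6 M.
pOH = 5.81, so pH = 14.00 - 5.81 = 8.19.

8.19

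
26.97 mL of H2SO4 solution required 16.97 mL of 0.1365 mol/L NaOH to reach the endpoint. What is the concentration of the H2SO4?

n(NaOH) delivered = 0.1365 x 0.01697 = 0.002316 mol.
The reaction is 1 H2SO4 + 2 NaOH, so n(H2SO4) = 0.002316 x 1/2 = 0.001158 mol.
[H2SO4] = 0.001158 mol / 0.02697 L = 0.0429 M.

0.0429 M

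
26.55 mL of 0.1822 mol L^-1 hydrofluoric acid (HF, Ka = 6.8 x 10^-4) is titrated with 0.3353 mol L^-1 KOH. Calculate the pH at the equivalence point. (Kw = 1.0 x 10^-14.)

8.12

n(HF) = 0.1822 x 0.02655 = 0.004837 mol; V(KOH) at equivalence = 0.004837/0.3353 = 0.01443 L.
At equivalence all the acid is converted to F-; total volume = 0.02655 + 0.01443 = 0.04098 L, so [F-] = 0.004837/0.04098 = 0.1181 M.
Kb = Kw/Ka = 1.0e-14 / 6.8 x 10^-4 = 1.47e-11.
[OH^-] = sqrt(Kb x [F-]) = sqrt(1.47e-11 x 0.1181) = 1.32e-6 M.
pOH = 5.88, so pH = 14.00 - 5.88 = 8.12.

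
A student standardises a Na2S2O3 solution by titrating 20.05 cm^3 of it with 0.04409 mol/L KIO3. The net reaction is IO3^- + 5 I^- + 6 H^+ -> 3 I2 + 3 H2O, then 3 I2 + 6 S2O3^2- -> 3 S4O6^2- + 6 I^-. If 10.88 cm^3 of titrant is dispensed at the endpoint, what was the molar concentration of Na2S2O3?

0.144 M

n(KIO3) = 0.04409 x 0.01088 = 0.0004797 mol.
From the balanced equation, 1 mol KIO3 reacts with 6 mol Na2S2O3, so n(Na2S2O3) = 0.0004797 x 6/1 = 0.002878 mol.
[Na2S2O3] = 0.002878 / 0.02005 L = 0.144 M.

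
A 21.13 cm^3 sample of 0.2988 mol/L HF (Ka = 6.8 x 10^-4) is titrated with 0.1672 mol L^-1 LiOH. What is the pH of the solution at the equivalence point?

8.10

n(HF) = 0.2988 x 0.02113 = 0.006314 mol; V(LiOH) at equivalence = 0.006314/0.1672 = 0.03776 L.
At equivalence all the acid is converted to F-; total volume = 0.02113 + 0.03776 = 0.05889 L, so [F-] = 0.006314/0.05889 = 0.1072 M.
Kb = Kw/Ka = 1.0e-14 / 6.8 x 10^-4 = 1.47e-11.
[OH^-] = sqrt(Kb x [F-]) = sqrt(1.47e-11 x 0.1072) = 1.26e-6 M.
pOH = 5.90, so pH = 14.00 - 5.90 = 8.10.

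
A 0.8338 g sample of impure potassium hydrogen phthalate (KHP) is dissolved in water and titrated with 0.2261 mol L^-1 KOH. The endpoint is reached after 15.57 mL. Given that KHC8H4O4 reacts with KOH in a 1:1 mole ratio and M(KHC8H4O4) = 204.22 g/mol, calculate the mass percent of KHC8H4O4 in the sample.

86.2%

n(KOH) = 0.2261 x 0.01557 = 0.003520 mol.
n(KHC8H4O4) = 0.003520 / 1 = 0.003520 mol.
mass of KHC8H4O4 = 0.003520 x 204.22 = 0.7189 g.
% purity = 0.7189 / 0.8338 x 100 = 86.2%.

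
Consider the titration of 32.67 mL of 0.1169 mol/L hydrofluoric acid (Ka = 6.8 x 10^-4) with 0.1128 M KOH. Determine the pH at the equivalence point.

n(HF) = 0.1169 x 0.03267 = 0.003819 mol; V(KOH) at equivalence = 0.003819/0.1128 = 0.03386 L.
At equivalence all the acid is converted to F-; total volume = 0.03267 + 0.03386 = 0.06653 L, so [F-] = 0.003819/0.06653 = 0.05741 M.
Kb = Kw/Ka = 1.0e-14 / 6.8 x 10^-4 = 1.47e-11.
[OH^-] = sqrt(Kb x [F-]) = sqrt(1.47e-11 x 0.05741) = 9.19e-7 M.
pOH = 6.04, so pH = 14.00 - 6.04 = 7.96.

7.96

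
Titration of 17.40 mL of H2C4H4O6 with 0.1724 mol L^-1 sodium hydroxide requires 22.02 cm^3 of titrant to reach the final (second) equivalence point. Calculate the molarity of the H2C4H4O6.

0.109 M

n(NaOH) = 0.1724 x 0.02202 = 0.003796 mol.
At the final (second) equivalence point, 2 mol OH^- react per mol H2C4H4O6, so n(H2C4H4O6) = 0.003796 / 2 = 0.001898 mol.
[H2C4H4O6] = 0.001898 / 0.01740 L = 0.109 M.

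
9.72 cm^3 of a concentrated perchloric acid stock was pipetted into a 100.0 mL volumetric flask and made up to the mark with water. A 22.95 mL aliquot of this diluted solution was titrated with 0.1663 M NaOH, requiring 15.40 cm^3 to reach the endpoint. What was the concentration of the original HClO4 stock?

n(NaOH) = 0.1663 x 0.01540 = 0.002561 mol.
n(HClO4) in the aliquot = 0.002561 mol.
[diluted HClO4] = 0.002561 / 0.02295 = 0.1116 M.
Dilution factor = 100.0/9.720 = 10.29, so [stock] = 0.1116 x 10.29 = 1.15 M.

1.15 M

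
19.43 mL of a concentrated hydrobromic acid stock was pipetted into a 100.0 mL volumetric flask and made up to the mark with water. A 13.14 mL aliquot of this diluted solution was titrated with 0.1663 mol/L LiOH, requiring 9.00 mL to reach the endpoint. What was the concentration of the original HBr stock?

n(LiOH) = 0.1663 x 0.009000 = 0.001497 mol.
n(HBr) in the aliquot = 0.001497 mol.
[diluted HBr] = 0.001497 / 0.01314 = 0.1139 M.
Dilution factor = 100.0/19.43 = 5.147, so [stock] = 0.1139 x 5.147 = 0.586 M.

0.586 M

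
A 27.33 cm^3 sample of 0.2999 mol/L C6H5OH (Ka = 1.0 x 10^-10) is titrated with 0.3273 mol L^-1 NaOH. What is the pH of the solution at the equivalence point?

11.60

n(C6H5OH) = 0.2999 x 0.02733 = 0.008196 mol; V(NaOH) at equivalence = 0.008196/0.3273 = 0.02504 L.
At equivalence all the acid is converted to C6H5O-; total volume = 0.02733 + 0.02504 = 0.05237 L, so [C6H5O-] = 0.008196/0.05237 = 0.1565 M.
Kb = Kw/Ka = 1.0e-14 / 1.0 x 10^-10 = 0.000100.
[OH^-] = sqrt(Kb x [C6H5O-]) = sqrt(0.000100 x 0.1565) = 0.00396 M.
pOH = 2.40, so pH = 14.00 - 2.40 = 11.60.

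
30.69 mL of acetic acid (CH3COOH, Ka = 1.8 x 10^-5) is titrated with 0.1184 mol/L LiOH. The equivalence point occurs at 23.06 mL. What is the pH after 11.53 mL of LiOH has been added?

4.74

11.53 mL is exactly half the equivalence volume (23.06/2), i.e. the half-equivalence point.
There, n(HA) = n(A^-), so pH = pKa = -log(1.8 x 10^-5) = 4.74.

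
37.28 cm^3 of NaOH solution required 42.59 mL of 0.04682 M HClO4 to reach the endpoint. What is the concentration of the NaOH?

0.0535 M

n(HClO4) delivered = 0.04682 x 0.04259 = 0.001994 mol.
For a 1:1 reaction, n(NaOH) = 0.001994 mol.
[NaOH] = 0.001994 mol / 0.03728 L = 0.0535 M.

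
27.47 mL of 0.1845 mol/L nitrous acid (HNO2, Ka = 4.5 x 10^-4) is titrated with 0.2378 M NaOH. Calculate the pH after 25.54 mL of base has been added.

n(acid) = 0.1845 x 0.02747 = 0.005068 mol; n(NaOH) added = 0.2378 x 0.02554 = 0.006073 mol.
Base is in excess by 0.006073 - 0.005068 = 0.001005 mol in a total volume of 0.05301 L.
[OH^-] = 0.001005/0.05301 = 0.01896 M, so pOH = 1.72 and pH = 14.00 - 1.72 = 12.28.

12.28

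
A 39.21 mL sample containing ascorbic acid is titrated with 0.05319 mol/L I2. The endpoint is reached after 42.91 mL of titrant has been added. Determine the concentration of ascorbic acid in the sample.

n(I2) = 0.05319 x 0.04291 = 0.002282 mol.
From the balanced equation, 1 mol I2 reacts with 1 mol ascorbic acid, so n(ascorbic acid) = 0.002282 x 1/1 = 0.002282 mol.
[ascorbic acid] = 0.002282 / 0.03921 L = 0.0582 M.

0.0582 M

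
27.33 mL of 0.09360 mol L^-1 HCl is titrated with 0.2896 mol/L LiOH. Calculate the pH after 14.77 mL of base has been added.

n(acid) = 0.09360 x 0.02733 = 0.002558 mol; n(LiOH) added = 0.2896 x 0.01477 = 0.004277 mol.
Base is in excess by 0.004277 - 0.002558 = 0.001719 mol in a total volume of 0.04210 L.
[OH^-] = 0.001719/0.04210 = 0.04084 M, so pOH = 1.39 and pH = 14.00 - 1.39 = 12.61.

12.61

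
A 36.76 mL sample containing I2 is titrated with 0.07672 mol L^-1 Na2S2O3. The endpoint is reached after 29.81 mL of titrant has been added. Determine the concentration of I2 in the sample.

0.0311 M

n(Na2S2O3) = 0.07672 x 0.02981 = 0.002287 mol.
From the balanced equation, 2 mol Na2S2O3 reacts with 1 mol I2, so n(I2) = 0.002287 x 1/2 = 0.001144 mol.
[I2] = 0.001144 / 0.03676 L = 0.0311 M.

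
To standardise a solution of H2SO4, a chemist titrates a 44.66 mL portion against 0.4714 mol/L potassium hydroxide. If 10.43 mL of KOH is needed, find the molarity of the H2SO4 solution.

0.0550 M

n(KOH) delivered = 0.4714 x 0.01043 = 0.004917 mol.
The reaction is 1 H2SO4 + 2 KOH, so n(H2SO4) = 0.004917 x 1/2 = 0.002458 mol.
[H2SO4] = 0.002458 mol / 0.04466 L = 0.0550 M.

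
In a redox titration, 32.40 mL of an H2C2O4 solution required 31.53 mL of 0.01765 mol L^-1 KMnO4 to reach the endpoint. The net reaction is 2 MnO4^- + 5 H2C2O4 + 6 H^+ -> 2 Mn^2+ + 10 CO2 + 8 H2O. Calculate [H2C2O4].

n(KMnO4) = 0.01765 x 0.03153 = 0.0005565 mol.
From the balanced equation, 2 mol KMnO4 reacts with 5 mol H2C2O4, so n(H2C2O4) = 0.0005565 x 5/2 = 0.001391 mol.
[H2C2O4] = 0.001391 / 0.03240 L = 0.0429 M.

0.0429 M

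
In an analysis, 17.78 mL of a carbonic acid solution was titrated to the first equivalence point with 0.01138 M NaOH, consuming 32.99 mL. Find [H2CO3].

0.0211 M

n(NaOH) = 0.01138 x 0.03299 = 0.0003754 mol.
At the first equivalence point, 1 mol OH^- react per mol H2CO3, so n(H2CO3) = 0.0003754 / 1 = 0.0003754 mol.
[H2CO3] = 0.0003754 / 0.01778 L = 0.0211 M.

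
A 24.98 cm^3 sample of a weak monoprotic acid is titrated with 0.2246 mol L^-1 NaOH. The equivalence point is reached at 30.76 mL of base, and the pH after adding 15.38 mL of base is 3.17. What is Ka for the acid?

15.38 mL is half of the equivalence volume, so this is the half-equivalence point where [HA] = [A^-].
At half-equivalence pH = pKa, so pKa = 3.17.
Ka = 10^(-3.17) = 6.8 x 10^-4.

6.8 x 10^-4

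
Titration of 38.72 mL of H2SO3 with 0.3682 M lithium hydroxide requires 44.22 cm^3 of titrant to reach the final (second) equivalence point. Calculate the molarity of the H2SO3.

0.210 M

n(LiOH) = 0.3682 x 0.04422 = 0.01628 mol.
At the final (second) equivalence point, 2 mol OH^- react per mol H2SO3, so n(H2SO3) = 0.01628 / 2 = 0.008141 mol.
[H2SO3] = 0.008141 / 0.03872 L = 0.210 M.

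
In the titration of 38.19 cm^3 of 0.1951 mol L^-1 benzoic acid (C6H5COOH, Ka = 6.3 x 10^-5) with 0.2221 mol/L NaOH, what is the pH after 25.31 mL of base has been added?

Initial n(C6H5COOH) = 0.1951 x 0.03819 = 0.007451 mol.
n(NaOH) added = 0.2221 x 0.02531 = 0.005621 mol, converting that many moles of C6H5COOH to C6H5COO-.
Remaining n(C6H5COOH) = 0.001830 mol; n(C6H5COO-) = 0.005621 mol.
By Henderson-Hasselbalch, pH = pKa + log([A^-]/[HA]) = 4.20 + log(0.005621/0.001830) = 4.20 + (+0.49) = 4.69.

4.69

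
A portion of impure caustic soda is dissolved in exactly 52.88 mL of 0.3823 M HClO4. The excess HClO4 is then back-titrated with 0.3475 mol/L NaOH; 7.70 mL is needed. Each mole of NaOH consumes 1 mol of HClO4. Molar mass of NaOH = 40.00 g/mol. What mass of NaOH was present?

0.702 g

Total n(HClO4) added = 0.3823 x 0.05288 = 0.02022 mol.
n(NaOH) used = 0.3475 x 0.007700 = 0.002676 mol, which equals the excess n(HClO4).
So n(HClO4) consumed by the sample = 0.02022 - 0.002676 = 0.01754 mol.
n(NaOH) = 0.01754 / 1 = 0.01754 mol.
mass = 0.01754 mol x 40.00 g/mol = 0.702 g.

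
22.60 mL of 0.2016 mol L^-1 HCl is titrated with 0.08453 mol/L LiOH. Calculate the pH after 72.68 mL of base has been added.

12.22

n(acid) = 0.2016 x 0.02260 = 0.004556 mol; n(LiOH) added = 0.08453 x 0.07268 = 0.006144 mol.
Base is in excess by 0.006144 - 0.004556 = 0.001587 mol in a total volume of 0.09528 L.
[OH^-] = 0.001587/0.09528 = 0.01666 M, so pOH = 1.78 and pH = 14.00 - 1.78 = 12.22.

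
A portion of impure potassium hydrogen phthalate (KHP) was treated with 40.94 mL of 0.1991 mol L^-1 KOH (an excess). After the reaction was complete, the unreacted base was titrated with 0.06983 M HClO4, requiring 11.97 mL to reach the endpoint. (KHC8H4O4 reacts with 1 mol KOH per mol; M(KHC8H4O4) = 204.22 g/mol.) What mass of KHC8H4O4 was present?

Total n(KOH) added = 0.1991 x 0.04094 = 0.008151 mol.
n(HClO4) used = 0.06983 x 0.01197 = 0.0008359 mol, which equals the excess n(KOH).
So n(KOH) consumed by the sample = 0.008151 - 0.0008359 = 0.007315 mol.
n(KHC8H4O4) = 0.007315 / 1 = 0.007315 mol.
mass = 0.007315 mol x 204.22 g/mol = 1.49 g.

1.49 g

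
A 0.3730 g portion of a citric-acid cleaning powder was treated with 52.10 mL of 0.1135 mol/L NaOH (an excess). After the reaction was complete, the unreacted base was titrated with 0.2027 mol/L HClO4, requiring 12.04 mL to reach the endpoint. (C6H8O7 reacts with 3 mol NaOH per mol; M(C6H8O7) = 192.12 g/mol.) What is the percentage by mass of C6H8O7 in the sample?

59.6%

Total n(NaOH) added = 0.1135 x 0.05210 = 0.005913 mol.
n(HClO4) used = 0.2027 x 0.01204 = 0.002441 mol, which equals the excess n(NaOH).
So n(NaOH) consumed by the sample = 0.005913 - 0.002441 = 0.003473 mol.
n(C6H8O7) = 0.003473 / 3 = 0.001158 mol.
mass C6H8O7 = 0.001158 x 192.12 = 0.2224 g, so %C6H8O7 = 0.2224/0.3730 x 100 = 59.6%.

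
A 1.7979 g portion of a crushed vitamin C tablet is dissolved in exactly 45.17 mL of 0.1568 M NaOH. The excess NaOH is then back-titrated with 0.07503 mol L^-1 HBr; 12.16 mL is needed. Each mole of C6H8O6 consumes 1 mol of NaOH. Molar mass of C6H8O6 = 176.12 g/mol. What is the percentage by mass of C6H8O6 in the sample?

60.4%

Total n(NaOH) added = 0.1568 x 0.04517 = 0.007083 mol.
n(HBr) used = 0.07503 x 0.01216 = 0.0009124 mol, which equals the excess n(NaOH).
So n(NaOH) consumed by the sample = 0.007083 - 0.0009124 = 0.006170 mol.
n(C6H8O6) = 0.006170 / 1 = 0.006170 mol.
mass C6H8O6 = 0.006170 x 176.12 = 1.087 g, so %C6H8O6 = 1.087/1.7979 x 100 = 60.4%.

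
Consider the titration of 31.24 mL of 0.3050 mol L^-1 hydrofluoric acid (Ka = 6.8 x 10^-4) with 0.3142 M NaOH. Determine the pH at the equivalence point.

n(HF) = 0.3050 x 0.03124 = 0.009528 mol; V(NaOH) at equivalence = 0.009528/0.3142 = 0.03033 L.
At equivalence all the acid is converted to F-; total volume = 0.03124 + 0.03033 = 0.06157 L, so [F-] = 0.009528/0.06157 = 0.1548 M.
Kb = Kw/Ka = 1.0e-14 / 6.8 x 10^-4 = 1.47e-11.
[OH^-] = sqrt(Kb x [F-]) = sqrt(1.47e-11 x 0.1548) = 1.51e-6 M.
pOH = 5.82, so pH = 14.00 - 5.82 = 8.18.

8.18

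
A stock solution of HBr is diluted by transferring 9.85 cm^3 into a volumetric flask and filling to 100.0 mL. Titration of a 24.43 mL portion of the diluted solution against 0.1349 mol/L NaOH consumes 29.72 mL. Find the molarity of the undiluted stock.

1.67 M

n(NaOH) = 0.1349 x 0.02972 = 0.004009 mol.
n(HBr) in the aliquot = 0.004009 mol.
[diluted HBr] = 0.004009 / 0.02443 = 0.1641 M.
Dilution factor = 100.0/9.850 = 10.15, so [stock] = 0.1641 x 10.15 = 1.67 M.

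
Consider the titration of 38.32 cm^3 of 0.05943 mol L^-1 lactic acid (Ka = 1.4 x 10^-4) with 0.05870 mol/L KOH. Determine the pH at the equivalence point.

n(HC3H5O3) = 0.05943 x 0.03832 = 0.002277 mol; V(KOH) at equivalence = 0.002277/0.05870 = 0.03880 L.
At equivalence all the acid is converted to C3H5O3-; total volume = 0.03832 + 0.03880 = 0.07712 L, so [C3H5O3-] = 0.002277/0.07712 = 0.02953 M.
Kb = Kw/Ka = 1.0e-14 / 1.4 x 10^-4 = 7.14e-11.
[OH^-] = sqrt(Kb x [C3H5O3-]) = sqrt(7.14e-11 x 0.02953) = 1.45e-6 M.
pOH = 5.84, so pH = 14.00 - 5.84 = 8.16.

8.16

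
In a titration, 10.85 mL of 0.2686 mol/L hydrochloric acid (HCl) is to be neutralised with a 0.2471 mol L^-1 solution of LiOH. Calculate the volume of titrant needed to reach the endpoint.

11.8 mL

n(HCl) = 0.2686 mol/L x 0.01085 L = 0.002914 mol.
At equivalence n(LiOH) = n(HCl) = 0.002914 mol.
V(LiOH) = 0.002914 / 0.2471 = 0.01179 L = 11.8 mL.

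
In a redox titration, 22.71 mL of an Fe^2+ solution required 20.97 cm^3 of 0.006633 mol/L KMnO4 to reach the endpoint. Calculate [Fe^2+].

n(KMnO4) = 0.006633 x 0.02097 = 0.0001391 mol.
From the balanced equation, 1 mol KMnO4 reacts with 5 mol Fe^2+, so n(Fe^2+) = 0.0001391 x 5/1 = 0.0006955 mol.
[Fe^2+] = 0.0006955 / 0.02271 L = 0.0306 M.

0.0306 M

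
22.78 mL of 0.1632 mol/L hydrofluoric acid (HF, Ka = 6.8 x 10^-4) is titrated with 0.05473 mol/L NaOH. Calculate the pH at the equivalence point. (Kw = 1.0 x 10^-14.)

n(HF) = 0.1632 x 0.02278 = 0.003718 mol; V(NaOH) at equivalence = 0.003718/0.05473 = 0.06793 L.
At equivalence all the acid is converted to F-; total volume = 0.02278 + 0.06793 = 0.09071 L, so [F-] = 0.003718/0.09071 = 0.04099 M.
Kb = Kw/Ka = 1.0e-14 / 6.8 x 10^-4 = 1.47e-11.
[OH^-] = sqrt(Kb x [F-]) = sqrt(1.47e-11 x 0.04099) = 7.76e-7 M.
pOH = 6.11, so pH = 14.00 - 6.11 = 7.89.

7.89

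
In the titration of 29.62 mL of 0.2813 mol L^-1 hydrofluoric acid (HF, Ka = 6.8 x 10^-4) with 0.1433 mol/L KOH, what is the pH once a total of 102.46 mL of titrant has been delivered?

n(acid) = 0.2813 x 0.02962 = 0.008332 mol; n(KOH) added = 0.1433 x 0.1025 = 0.01468 mol.
Base is in excess by 0.01468 - 0.008332 = 0.006350 mol in a total volume of 0.1321 L.
[OH^-] = 0.006350/0.1321 = 0.04808 M, so pOH = 1.32 and pH = 14.00 - 1.32 = 12.68.

12.68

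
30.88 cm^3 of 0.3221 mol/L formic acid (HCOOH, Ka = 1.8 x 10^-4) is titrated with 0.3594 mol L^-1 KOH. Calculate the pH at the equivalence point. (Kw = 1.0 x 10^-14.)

n(HCOOH) = 0.3221 x 0.03088 = 0.009946 mol; V(KOH) at equivalence = 0.009946/0.3594 = 0.02768 L.
At equivalence all the acid is converted to HCOO-; total volume = 0.03088 + 0.02768 = 0.05856 L, so [HCOO-] = 0.009946/0.05856 = 0.1699 M.
Kb = Kw/Ka = 1.0e-14 / 1.8 x 10^-4 = 5.56e-11.
[OH^-] = sqrt(Kb x [HCOO-]) = sqrt(5.56e-11 x 0.1699) = 3.07e-6 M.
pOH = 5.51, so pH = 14.00 - 5.51 = 8.49.

8.49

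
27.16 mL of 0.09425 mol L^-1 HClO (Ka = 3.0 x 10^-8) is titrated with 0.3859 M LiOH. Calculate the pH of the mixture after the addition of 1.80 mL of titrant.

7.09

Initial n(HClO) = 0.09425 x 0.02716 = 0.002560 mol.
n(LiOH) added = 0.3859 x 0.001800 = 0.0006946 mol, converting that many moles of HClO to ClO-.
Remaining n(HClO) = 0.001865 mol; n(ClO-) = 0.0006946 mol.
By Henderson-Hasselbalch, pH = pKa + log([A^-]/[HA]) = 7.52 + log(0.0006946/0.001865) = 7.52 + (-0.43) = 7.09.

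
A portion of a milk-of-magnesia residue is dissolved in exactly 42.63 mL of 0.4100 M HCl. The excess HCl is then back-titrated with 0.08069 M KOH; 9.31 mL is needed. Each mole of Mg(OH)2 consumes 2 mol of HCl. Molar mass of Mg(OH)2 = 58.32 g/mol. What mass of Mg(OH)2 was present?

Total n(HCl) added = 0.4100 x 0.04263 = 0.01748 mol.
n(KOH) used = 0.08069 x 0.009310 = 0.0007512 mol, which equals the excess n(HCl).
So n(HCl) consumed by the sample = 0.01748 - 0.0007512 = 0.01673 mol.
n(Mg(OH)2) = 0.01673 / 2 = 0.008364 mol.
mass = 0.008364 mol x 58.32 g/mol = 0.488 g.

0.488 g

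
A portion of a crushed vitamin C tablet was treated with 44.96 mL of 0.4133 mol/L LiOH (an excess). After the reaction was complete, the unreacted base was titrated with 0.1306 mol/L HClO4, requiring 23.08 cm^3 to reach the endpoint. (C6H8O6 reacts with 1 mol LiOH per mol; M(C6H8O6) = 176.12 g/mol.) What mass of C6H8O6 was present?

Total n(LiOH) added = 0.4133 x 0.04496 = 0.01858 mol.
n(HClO4) used = 0.1306 x 0.02308 = 0.003014 mol, which equals the excess n(LiOH).
So n(LiOH) consumed by the sample = 0.01858 - 0.003014 = 0.01557 mol.
n(C6H8O6) = 0.01557 / 1 = 0.01557 mol.
mass = 0.01557 mol x 176.12 g/mol = 2.74 g.

2.74 g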